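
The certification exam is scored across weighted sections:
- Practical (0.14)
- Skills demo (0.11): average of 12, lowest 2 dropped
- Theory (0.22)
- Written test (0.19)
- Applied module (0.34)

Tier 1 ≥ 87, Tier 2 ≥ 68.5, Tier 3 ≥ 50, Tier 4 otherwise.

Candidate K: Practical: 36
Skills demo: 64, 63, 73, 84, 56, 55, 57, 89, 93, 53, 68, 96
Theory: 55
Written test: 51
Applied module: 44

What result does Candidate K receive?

Skills demo: drop 53, 55 → average of remaining 10 = 743/10 = 74.3
Weighted total:
  Practical 36 × 0.14 = 5.04
  Skills demo 74.3 × 0.11 = 8.173
  Theory 55 × 0.22 = 12.1
  Written test 51 × 0.19 = 9.69
  Applied module 44 × 0.34 = 14.96
Sum = 49.963
49.963 < 50 → Tier 4

Tier 4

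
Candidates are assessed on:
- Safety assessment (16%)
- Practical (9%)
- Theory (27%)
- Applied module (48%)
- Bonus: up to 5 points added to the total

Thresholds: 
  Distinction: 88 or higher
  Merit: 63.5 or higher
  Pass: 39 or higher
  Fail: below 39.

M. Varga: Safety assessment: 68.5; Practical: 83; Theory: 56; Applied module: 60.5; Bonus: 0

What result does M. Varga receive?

Pass

Weighted total:
  Safety assessment 68.5 × 0.16 = 10.96
  Practical 83 × 0.09 = 7.47
  Theory 56 × 0.27 = 15.12
  Applied module 60.5 × 0.48 = 29.04
Sum = 62.59
Bonus: 62.59 + 0 = 62.59
62.59 is ≥ 39 and < 63.5 → Pass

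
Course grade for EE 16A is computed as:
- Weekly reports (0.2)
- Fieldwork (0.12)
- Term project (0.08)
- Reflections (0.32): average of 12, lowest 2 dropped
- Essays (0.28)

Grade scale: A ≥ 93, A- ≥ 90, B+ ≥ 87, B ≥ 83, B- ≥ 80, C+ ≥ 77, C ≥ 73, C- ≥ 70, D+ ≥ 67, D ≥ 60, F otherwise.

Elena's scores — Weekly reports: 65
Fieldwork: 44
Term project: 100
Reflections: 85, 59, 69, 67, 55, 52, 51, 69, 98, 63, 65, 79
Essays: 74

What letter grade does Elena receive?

Reflections: drop 51, 52 → average of remaining 10 = 709/10 = 70.9
Weighted total:
  Weekly reports 65 × 0.2 = 13
  Fieldwork 44 × 0.12 = 5.28
  Term project 100 × 0.08 = 8
  Reflections 70.9 × 0.32 = 22.688
  Essays 74 × 0.28 = 20.72
Sum = 69.688
69.688 is ≥ 67 and < 70 → D+

D+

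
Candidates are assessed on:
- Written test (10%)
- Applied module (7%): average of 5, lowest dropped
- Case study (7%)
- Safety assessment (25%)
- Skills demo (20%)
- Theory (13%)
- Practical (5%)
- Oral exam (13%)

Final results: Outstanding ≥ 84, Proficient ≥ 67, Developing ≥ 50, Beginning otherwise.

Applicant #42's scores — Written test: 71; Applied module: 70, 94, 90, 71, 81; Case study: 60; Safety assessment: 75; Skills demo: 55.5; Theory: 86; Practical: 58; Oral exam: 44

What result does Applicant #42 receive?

Developing

Applied module: drop 70 → average of remaining 4 = 336/4 = 84
Weighted total:
  Written test 71 × 0.1 = 7.1
  Applied module 84 × 0.07 = 5.88
  Case study 60 × 0.07 = 4.2
  Safety assessment 75 × 0.25 = 18.75
  Skills demo 55.5 × 0.2 = 11.1
  Theory 86 × 0.13 = 11.18
  Practical 58 × 0.05 = 2.9
  Oral exam 44 × 0.13 = 5.72
Sum = 66.83
66.83 is ≥ 50 and < 67 → Developing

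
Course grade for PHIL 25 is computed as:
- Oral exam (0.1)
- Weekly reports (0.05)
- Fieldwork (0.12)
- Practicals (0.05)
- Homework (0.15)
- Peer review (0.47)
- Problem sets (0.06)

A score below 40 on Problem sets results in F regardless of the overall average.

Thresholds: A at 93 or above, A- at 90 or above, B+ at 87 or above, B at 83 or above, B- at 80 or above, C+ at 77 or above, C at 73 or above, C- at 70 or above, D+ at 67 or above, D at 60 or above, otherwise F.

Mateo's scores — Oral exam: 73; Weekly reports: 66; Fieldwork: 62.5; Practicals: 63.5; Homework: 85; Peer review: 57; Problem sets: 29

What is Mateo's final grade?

Problem sets score 29 < 40: minimum not met.
Weighted total:
  Oral exam 73 × 0.1 = 7.3
  Weekly reports 66 × 0.05 = 3.3
  Fieldwork 62.5 × 0.12 = 7.5
  Practicals 63.5 × 0.05 = 3.175
  Homework 85 × 0.15 = 12.75
  Peer review 57 × 0.47 = 26.79
  Problem sets 29 × 0.06 = 1.74
Sum = 62.555
Because the Problem sets minimum was not met, the result is F.

F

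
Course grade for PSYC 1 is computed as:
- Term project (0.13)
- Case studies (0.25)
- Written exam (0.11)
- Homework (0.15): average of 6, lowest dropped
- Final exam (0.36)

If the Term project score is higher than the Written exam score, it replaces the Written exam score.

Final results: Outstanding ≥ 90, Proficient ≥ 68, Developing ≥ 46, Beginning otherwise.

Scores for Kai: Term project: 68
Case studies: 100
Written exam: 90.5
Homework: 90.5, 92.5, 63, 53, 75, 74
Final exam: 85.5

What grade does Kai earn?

Homework: drop 53 → average of remaining 5 = 395/5 = 79
Term project (68) ≤ Written exam (90.5), so Written exam stays at 90.5.
Weighted total:
  Term project 68 × 0.13 = 8.84
  Case studies 100 × 0.25 = 25
  Written exam 90.5 × 0.11 = 9.955
  Homework 79 × 0.15 = 11.85
  Final exam 85.5 × 0.36 = 30.78
Sum = 86.425
86.425 is ≥ 68 and < 90 → Proficient

Proficient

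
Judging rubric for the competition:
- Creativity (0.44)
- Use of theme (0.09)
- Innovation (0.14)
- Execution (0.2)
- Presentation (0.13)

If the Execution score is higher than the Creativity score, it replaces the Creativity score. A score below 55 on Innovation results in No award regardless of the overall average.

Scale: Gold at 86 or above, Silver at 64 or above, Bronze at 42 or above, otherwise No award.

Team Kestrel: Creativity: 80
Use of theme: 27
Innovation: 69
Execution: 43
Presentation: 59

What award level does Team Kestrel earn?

Bronze

Execution (43) ≤ Creativity (80), so Creativity stays at 80.
Innovation score 69 ≥ 55: minimum met.
Weighted total:
  Creativity 80 × 0.44 = 35.2
  Use of theme 27 × 0.09 = 2.43
  Innovation 69 × 0.14 = 9.66
  Execution 43 × 0.2 = 8.6
  Presentation 59 × 0.13 = 7.67
Sum = 63.56
63.56 is ≥ 42 and < 64 → Bronze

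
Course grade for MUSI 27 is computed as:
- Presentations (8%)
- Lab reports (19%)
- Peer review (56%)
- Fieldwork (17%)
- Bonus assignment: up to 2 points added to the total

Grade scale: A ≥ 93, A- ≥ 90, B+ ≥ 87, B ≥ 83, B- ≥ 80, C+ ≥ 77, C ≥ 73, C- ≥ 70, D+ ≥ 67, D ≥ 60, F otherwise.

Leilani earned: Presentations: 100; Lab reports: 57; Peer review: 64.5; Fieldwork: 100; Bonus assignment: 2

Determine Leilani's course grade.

C

Weighted total:
  Presentations 100 × 0.08 = 8
  Lab reports 57 × 0.19 = 10.83
  Peer review 64.5 × 0.56 = 36.12
  Fieldwork 100 × 0.17 = 17
Sum = 71.95
Bonus assignment: 71.95 + 2 = 73.95
73.95 is ≥ 73 and < 77 → C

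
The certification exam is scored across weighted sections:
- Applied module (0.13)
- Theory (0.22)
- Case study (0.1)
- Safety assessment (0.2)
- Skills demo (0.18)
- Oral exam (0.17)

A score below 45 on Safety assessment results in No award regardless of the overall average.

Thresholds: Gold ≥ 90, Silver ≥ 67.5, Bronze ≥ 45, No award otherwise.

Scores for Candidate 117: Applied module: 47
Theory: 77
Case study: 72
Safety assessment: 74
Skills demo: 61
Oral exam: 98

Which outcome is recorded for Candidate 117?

Safety assessment score 74 ≥ 45: minimum met.
Weighted total:
  Applied module 47 × 0.13 = 6.11
  Theory 77 × 0.22 = 16.94
  Case study 72 × 0.1 = 7.2
  Safety assessment 74 × 0.2 = 14.8
  Skills demo 61 × 0.18 = 10.98
  Oral exam 98 × 0.17 = 16.66
Sum = 72.69
72.69 is ≥ 67.5 and < 90 → Silver

Silver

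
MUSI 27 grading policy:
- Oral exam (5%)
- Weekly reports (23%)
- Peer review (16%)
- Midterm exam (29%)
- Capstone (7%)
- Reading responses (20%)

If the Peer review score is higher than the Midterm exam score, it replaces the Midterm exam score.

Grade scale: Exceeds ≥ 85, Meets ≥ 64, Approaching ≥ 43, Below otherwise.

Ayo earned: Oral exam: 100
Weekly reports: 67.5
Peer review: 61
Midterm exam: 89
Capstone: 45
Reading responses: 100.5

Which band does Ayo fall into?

Peer review (61) ≤ Midterm exam (89), so Midterm exam stays at 89.
Weighted total:
  Oral exam 100 × 0.05 = 5
  Weekly reports 67.5 × 0.23 = 15.525
  Peer review 61 × 0.16 = 9.76
  Midterm exam 89 × 0.29 = 25.81
  Capstone 45 × 0.07 = 3.15
  Reading responses 100.5 × 0.2 = 20.1
Sum = 79.345
79.345 is ≥ 64 and < 85 → Meets

Meets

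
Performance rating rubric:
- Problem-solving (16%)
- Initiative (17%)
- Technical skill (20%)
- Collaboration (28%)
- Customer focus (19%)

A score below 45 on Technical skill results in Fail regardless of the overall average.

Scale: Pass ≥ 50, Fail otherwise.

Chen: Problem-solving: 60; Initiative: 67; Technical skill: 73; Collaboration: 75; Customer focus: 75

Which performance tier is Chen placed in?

Pass

Technical skill score 73 ≥ 45: minimum met.
Weighted total:
  Problem-solving 60 × 0.16 = 9.6
  Initiative 67 × 0.17 = 11.39
  Technical skill 73 × 0.2 = 14.6
  Collaboration 75 × 0.28 = 21
  Customer focus 75 × 0.19 = 14.25
Sum = 70.84
70.84 ≥ 50 → Pass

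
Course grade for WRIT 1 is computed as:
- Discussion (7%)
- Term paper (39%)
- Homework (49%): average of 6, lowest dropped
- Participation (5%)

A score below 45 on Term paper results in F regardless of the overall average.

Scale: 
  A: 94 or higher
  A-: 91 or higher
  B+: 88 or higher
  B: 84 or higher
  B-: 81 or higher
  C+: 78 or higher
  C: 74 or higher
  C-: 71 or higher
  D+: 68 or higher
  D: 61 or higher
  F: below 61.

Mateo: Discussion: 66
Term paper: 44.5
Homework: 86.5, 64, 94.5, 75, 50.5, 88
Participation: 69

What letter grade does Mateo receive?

Homework: drop 50.5 → average of remaining 5 = 408/5 = 81.6
Term paper score 44.5 < 45: minimum not met.
Weighted total:
  Discussion 66 × 0.07 = 4.62
  Term paper 44.5 × 0.39 = 17.355
  Homework 81.6 × 0.49 = 39.984
  Participation 69 × 0.05 = 3.45
Sum = 65.409
Because the Term paper minimum was not met, the result is F.

F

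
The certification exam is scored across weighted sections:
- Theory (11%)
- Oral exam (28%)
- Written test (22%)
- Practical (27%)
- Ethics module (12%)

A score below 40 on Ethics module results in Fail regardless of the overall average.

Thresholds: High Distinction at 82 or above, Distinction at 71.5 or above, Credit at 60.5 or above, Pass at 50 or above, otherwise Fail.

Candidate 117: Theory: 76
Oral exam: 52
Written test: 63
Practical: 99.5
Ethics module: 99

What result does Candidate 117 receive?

Distinction

Ethics module score 99 ≥ 40: minimum met.
Weighted total:
  Theory 76 × 0.11 = 8.36
  Oral exam 52 × 0.28 = 14.56
  Written test 63 × 0.22 = 13.86
  Practical 99.5 × 0.27 = 26.865
  Ethics module 99 × 0.12 = 11.88
Sum = 75.525
75.525 is ≥ 71.5 and < 82 → Distinction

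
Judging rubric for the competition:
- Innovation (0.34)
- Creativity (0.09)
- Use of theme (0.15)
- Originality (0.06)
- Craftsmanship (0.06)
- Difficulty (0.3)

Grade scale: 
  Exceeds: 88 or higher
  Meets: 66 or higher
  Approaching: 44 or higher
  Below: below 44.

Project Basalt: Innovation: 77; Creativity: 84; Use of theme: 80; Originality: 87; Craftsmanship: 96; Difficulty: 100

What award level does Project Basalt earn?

Weighted total:
  Innovation 77 × 0.34 = 26.18
  Creativity 84 × 0.09 = 7.56
  Use of theme 80 × 0.15 = 12
  Originality 87 × 0.06 = 5.22
  Craftsmanship 96 × 0.06 = 5.76
  Difficulty 100 × 0.3 = 30
Sum = 86.72
86.72 is ≥ 66 and < 88 → Meets

Meets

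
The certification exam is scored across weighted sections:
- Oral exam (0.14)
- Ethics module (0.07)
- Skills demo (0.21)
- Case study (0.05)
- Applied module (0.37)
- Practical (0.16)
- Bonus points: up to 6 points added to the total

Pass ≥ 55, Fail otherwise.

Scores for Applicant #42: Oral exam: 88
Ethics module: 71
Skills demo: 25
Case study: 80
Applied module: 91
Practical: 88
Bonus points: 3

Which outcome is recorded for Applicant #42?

Pass

Weighted total:
  Oral exam 88 × 0.14 = 12.32
  Ethics module 71 × 0.07 = 4.97
  Skills demo 25 × 0.21 = 5.25
  Case study 80 × 0.05 = 4
  Applied module 91 × 0.37 = 33.67
  Practical 88 × 0.16 = 14.08
Sum = 74.29
Bonus points: 74.29 + 3 = 77.29
77.29 ≥ 55 → Pass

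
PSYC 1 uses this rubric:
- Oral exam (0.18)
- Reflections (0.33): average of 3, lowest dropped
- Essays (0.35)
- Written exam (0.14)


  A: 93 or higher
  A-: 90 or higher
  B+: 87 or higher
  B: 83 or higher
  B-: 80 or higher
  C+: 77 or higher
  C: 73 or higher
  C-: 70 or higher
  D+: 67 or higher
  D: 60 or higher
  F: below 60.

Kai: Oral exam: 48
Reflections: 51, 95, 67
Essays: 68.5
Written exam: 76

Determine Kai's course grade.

Reflections: drop 51 → average of remaining 2 = 162/2 = 81
Weighted total:
  Oral exam 48 × 0.18 = 8.64
  Reflections 81 × 0.33 = 26.73
  Essays 68.5 × 0.35 = 23.975
  Written exam 76 × 0.14 = 10.64
Sum = 69.985
69.985 is ≥ 67 and < 70 → D+

D+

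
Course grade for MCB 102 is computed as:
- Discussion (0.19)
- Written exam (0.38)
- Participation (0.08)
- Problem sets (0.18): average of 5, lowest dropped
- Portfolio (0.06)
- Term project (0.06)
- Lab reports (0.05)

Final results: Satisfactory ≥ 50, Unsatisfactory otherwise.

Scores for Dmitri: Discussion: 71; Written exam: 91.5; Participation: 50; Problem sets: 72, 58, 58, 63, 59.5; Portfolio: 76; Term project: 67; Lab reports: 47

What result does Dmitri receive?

Problem sets: drop 58 → average of remaining 4 = 252.5/4 = 63.125
Weighted total:
  Discussion 71 × 0.19 = 13.49
  Written exam 91.5 × 0.38 = 34.77
  Participation 50 × 0.08 = 4
  Problem sets 63.125 × 0.18 = 11.3625
  Portfolio 76 × 0.06 = 4.56
  Term project 67 × 0.06 = 4.02
  Lab reports 47 × 0.05 = 2.35
Sum = 74.5525
74.5525 ≥ 50 → Satisfactory

Satisfactory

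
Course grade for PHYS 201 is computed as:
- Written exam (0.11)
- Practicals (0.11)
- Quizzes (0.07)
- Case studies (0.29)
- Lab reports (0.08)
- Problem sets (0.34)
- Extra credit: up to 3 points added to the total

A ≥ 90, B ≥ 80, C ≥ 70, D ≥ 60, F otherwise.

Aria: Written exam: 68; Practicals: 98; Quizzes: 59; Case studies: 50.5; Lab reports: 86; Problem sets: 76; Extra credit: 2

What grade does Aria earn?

C

Weighted total:
  Written exam 68 × 0.11 = 7.48
  Practicals 98 × 0.11 = 10.78
  Quizzes 59 × 0.07 = 4.13
  Case studies 50.5 × 0.29 = 14.645
  Lab reports 86 × 0.08 = 6.88
  Problem sets 76 × 0.34 = 25.84
Sum = 69.755
Extra credit: 69.755 + 2 = 71.755
71.755 is ≥ 70 and < 80 → C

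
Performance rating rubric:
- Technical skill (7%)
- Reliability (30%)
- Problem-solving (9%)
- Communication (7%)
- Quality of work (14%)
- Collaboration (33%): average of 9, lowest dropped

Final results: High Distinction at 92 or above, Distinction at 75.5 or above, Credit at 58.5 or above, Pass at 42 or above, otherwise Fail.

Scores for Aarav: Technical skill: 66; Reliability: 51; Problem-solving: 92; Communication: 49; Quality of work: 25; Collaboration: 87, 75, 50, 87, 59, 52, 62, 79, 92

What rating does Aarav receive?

Credit

Collaboration: drop 50 → average of remaining 8 = 593/8 = 74.125
Weighted total:
  Technical skill 66 × 0.07 = 4.62
  Reliability 51 × 0.3 = 15.3
  Problem-solving 92 × 0.09 = 8.28
  Communication 49 × 0.07 = 3.43
  Quality of work 25 × 0.14 = 3.5
  Collaboration 74.125 × 0.33 = 24.46125
Sum = 59.59125
59.59125 is ≥ 58.5 and < 75.5 → Credit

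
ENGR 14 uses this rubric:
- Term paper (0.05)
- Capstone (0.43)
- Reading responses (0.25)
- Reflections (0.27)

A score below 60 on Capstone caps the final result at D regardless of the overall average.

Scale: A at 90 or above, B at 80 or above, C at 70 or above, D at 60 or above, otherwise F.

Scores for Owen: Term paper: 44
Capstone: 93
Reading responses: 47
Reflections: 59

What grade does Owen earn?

D

Capstone score 93 ≥ 60: minimum met.
Weighted total:
  Term paper 44 × 0.05 = 2.2
  Capstone 93 × 0.43 = 39.99
  Reading responses 47 × 0.25 = 11.75
  Reflections 59 × 0.27 = 15.93
Sum = 69.87
69.87 is ≥ 60 and < 70 → D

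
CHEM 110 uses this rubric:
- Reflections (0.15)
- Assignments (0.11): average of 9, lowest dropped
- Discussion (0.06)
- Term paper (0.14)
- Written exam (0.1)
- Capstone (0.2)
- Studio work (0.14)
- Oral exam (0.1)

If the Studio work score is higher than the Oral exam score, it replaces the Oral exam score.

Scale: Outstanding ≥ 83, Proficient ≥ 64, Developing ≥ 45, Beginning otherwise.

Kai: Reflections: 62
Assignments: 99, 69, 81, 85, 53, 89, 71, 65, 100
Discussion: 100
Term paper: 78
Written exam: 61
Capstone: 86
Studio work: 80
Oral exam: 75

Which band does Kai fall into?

Proficient

Assignments: drop 53 → average of remaining 8 = 659/8 = 82.375
Studio work (80) > Oral exam (75), so Oral exam counts as 80.
Weighted total:
  Reflections 62 × 0.15 = 9.3
  Assignments 82.375 × 0.11 = 9.06125
  Discussion 100 × 0.06 = 6
  Term paper 78 × 0.14 = 10.92
  Written exam 61 × 0.1 = 6.1
  Capstone 86 × 0.2 = 17.2
  Studio work 80 × 0.14 = 11.2
  Oral exam 80 × 0.1 = 8
Sum = 77.78125
77.78125 is ≥ 64 and < 83 → Proficient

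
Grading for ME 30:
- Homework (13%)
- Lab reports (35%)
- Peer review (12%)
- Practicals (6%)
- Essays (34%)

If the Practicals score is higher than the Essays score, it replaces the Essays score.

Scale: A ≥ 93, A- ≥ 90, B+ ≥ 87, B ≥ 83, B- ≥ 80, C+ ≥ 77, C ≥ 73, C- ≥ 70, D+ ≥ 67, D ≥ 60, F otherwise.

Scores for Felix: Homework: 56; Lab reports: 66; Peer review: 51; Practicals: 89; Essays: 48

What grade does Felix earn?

C-

Practicals (89) > Essays (48), so Essays counts as 89.
Weighted total:
  Homework 56 × 0.13 = 7.28
  Lab reports 66 × 0.35 = 23.1
  Peer review 51 × 0.12 = 6.12
  Practicals 89 × 0.06 = 5.34
  Essays 89 × 0.34 = 30.26
Sum = 72.1
72.1 is ≥ 70 and < 73 → C-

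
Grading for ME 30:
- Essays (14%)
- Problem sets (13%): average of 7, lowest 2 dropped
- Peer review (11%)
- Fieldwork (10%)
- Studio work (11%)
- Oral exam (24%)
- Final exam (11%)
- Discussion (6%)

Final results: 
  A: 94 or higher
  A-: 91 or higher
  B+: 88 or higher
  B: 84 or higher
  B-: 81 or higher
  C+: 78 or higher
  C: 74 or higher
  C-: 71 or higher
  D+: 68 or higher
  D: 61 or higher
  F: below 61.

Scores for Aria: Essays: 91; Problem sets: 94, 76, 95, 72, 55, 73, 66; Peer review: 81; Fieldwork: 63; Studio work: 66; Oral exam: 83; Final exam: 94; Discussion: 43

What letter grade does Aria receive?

C+

Problem sets: drop 55, 66 → average of remaining 5 = 410/5 = 82
Weighted total:
  Essays 91 × 0.14 = 12.74
  Problem sets 82 × 0.13 = 10.66
  Peer review 81 × 0.11 = 8.91
  Fieldwork 63 × 0.1 = 6.3
  Studio work 66 × 0.11 = 7.26
  Oral exam 83 × 0.24 = 19.92
  Final exam 94 × 0.11 = 10.34
  Discussion 43 × 0.06 = 2.58
Sum = 78.71
78.71 is ≥ 78 and < 81 → C+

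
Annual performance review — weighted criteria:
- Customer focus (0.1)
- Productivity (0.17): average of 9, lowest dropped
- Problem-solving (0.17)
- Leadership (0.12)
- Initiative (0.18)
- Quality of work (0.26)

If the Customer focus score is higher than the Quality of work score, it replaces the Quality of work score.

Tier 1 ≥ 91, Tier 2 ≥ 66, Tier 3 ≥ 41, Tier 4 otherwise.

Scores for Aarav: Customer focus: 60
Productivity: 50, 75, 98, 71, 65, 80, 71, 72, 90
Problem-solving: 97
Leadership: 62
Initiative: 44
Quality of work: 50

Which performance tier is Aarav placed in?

Tier 2

Productivity: drop 50 → average of remaining 8 = 622/8 = 77.75
Customer focus (60) > Quality of work (50), so Quality of work counts as 60.
Weighted total:
  Customer focus 60 × 0.1 = 6
  Productivity 77.75 × 0.17 = 13.2175
  Problem-solving 97 × 0.17 = 16.49
  Leadership 62 × 0.12 = 7.44
  Initiative 44 × 0.18 = 7.92
  Quality of work 60 × 0.26 = 15.6
Sum = 66.6675
66.6675 is ≥ 66 and < 91 → Tier 2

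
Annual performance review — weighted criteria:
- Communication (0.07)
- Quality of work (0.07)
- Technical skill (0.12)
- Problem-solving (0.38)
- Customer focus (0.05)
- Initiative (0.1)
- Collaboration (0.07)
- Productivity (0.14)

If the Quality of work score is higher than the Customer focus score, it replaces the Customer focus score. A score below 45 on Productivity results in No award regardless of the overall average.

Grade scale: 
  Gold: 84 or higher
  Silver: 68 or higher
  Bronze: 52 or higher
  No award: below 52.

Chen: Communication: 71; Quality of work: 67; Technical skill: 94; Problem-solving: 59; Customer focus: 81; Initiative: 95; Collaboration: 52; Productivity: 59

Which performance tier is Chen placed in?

Silver

Quality of work (67) ≤ Customer focus (81), so Customer focus stays at 81.
Productivity score 59 ≥ 45: minimum met.
Weighted total:
  Communication 71 × 0.07 = 4.97
  Quality of work 67 × 0.07 = 4.69
  Technical skill 94 × 0.12 = 11.28
  Problem-solving 59 × 0.38 = 22.42
  Customer focus 81 × 0.05 = 4.05
  Initiative 95 × 0.1 = 9.5
  Collaboration 52 × 0.07 = 3.64
  Productivity 59 × 0.14 = 8.26
Sum = 68.81
68.81 is ≥ 68 and < 84 → Silver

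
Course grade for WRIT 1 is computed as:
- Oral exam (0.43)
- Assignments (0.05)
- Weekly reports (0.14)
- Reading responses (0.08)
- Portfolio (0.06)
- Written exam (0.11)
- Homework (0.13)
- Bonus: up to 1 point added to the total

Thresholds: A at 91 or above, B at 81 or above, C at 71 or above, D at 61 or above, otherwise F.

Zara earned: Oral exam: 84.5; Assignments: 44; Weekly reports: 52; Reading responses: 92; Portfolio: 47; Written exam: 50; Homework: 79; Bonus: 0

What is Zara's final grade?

C

Weighted total:
  Oral exam 84.5 × 0.43 = 36.335
  Assignments 44 × 0.05 = 2.2
  Weekly reports 52 × 0.14 = 7.28
  Reading responses 92 × 0.08 = 7.36
  Portfolio 47 × 0.06 = 2.82
  Written exam 50 × 0.11 = 5.5
  Homework 79 × 0.13 = 10.27
Sum = 71.765
Bonus: 71.765 + 0 = 71.765
71.765 is ≥ 71 and < 81 → C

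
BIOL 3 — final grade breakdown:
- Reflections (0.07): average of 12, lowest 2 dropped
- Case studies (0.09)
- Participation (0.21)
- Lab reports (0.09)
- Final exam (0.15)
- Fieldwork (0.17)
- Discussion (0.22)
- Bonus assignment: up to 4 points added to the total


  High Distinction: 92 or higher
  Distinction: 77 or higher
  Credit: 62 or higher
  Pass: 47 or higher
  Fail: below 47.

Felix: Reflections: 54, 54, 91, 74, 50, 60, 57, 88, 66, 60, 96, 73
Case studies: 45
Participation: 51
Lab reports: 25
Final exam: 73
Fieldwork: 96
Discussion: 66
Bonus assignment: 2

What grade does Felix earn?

Reflections: drop 50, 54 → average of remaining 10 = 719/10 = 71.9
Weighted total:
  Reflections 71.9 × 0.07 = 5.033
  Case studies 45 × 0.09 = 4.05
  Participation 51 × 0.21 = 10.71
  Lab reports 25 × 0.09 = 2.25
  Final exam 73 × 0.15 = 10.95
  Fieldwork 96 × 0.17 = 16.32
  Discussion 66 × 0.22 = 14.52
Sum = 63.833
Bonus assignment: 63.833 + 2 = 65.833
65.833 is ≥ 62 and < 77 → Credit

Credit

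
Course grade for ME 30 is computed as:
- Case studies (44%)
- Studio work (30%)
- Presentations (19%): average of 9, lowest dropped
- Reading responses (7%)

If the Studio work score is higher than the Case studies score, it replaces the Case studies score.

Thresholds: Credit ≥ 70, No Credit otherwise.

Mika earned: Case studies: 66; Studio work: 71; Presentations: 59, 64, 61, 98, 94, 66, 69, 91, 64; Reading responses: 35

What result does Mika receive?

Presentations: drop 59 → average of remaining 8 = 607/8 = 75.875
Studio work (71) > Case studies (66), so Case studies counts as 71.
Weighted total:
  Case studies 71 × 0.44 = 31.24
  Studio work 71 × 0.3 = 21.3
  Presentations 75.875 × 0.19 = 14.41625
  Reading responses 35 × 0.07 = 2.45
Sum = 69.40625
69.40625 < 70 → No Credit

No Credit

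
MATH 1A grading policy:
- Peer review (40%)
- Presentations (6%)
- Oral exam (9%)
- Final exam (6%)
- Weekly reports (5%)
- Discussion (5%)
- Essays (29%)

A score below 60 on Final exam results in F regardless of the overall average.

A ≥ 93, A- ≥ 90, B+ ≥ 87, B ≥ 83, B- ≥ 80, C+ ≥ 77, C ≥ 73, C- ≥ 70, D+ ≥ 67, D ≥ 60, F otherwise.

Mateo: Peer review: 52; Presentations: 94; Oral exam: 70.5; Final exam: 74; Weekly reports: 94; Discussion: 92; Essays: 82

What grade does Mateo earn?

Final exam score 74 ≥ 60: minimum met.
Weighted total:
  Peer review 52 × 0.4 = 20.8
  Presentations 94 × 0.06 = 5.64
  Oral exam 70.5 × 0.09 = 6.345
  Final exam 74 × 0.06 = 4.44
  Weekly reports 94 × 0.05 = 4.7
  Discussion 92 × 0.05 = 4.6
  Essays 82 × 0.29 = 23.78
Sum = 70.305
70.305 is ≥ 70 and < 73 → C-

C-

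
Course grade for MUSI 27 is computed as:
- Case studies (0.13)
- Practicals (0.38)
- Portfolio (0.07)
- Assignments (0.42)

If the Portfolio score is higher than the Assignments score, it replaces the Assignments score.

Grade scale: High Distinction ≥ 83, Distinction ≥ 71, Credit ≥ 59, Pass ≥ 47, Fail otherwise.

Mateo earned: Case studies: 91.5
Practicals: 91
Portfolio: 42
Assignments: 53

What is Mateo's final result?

Distinction

Portfolio (42) ≤ Assignments (53), so Assignments stays at 53.
Weighted total:
  Case studies 91.5 × 0.13 = 11.895
  Practicals 91 × 0.38 = 34.58
  Portfolio 42 × 0.07 = 2.94
  Assignments 53 × 0.42 = 22.26
Sum = 71.675
71.675 is ≥ 71 and < 83 → Distinction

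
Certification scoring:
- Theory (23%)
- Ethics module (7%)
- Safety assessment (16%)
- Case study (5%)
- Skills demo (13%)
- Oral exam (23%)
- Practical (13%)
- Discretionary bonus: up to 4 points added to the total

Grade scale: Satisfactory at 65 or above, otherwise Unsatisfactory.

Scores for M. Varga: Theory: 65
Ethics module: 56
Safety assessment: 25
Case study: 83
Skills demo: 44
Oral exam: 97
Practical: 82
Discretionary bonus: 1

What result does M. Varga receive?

Satisfactory

Weighted total:
  Theory 65 × 0.23 = 14.95
  Ethics module 56 × 0.07 = 3.92
  Safety assessment 25 × 0.16 = 4
  Case study 83 × 0.05 = 4.15
  Skills demo 44 × 0.13 = 5.72
  Oral exam 97 × 0.23 = 22.31
  Practical 82 × 0.13 = 10.66
Sum = 65.71
Discretionary bonus: 65.71 + 1 = 66.71
66.71 ≥ 65 → Satisfactory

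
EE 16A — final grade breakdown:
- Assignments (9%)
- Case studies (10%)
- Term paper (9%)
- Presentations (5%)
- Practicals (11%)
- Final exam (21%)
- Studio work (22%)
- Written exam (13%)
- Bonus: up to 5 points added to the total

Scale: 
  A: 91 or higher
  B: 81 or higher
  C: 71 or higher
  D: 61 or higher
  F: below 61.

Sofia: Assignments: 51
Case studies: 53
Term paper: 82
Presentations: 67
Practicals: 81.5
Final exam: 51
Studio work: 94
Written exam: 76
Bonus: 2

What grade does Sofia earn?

Weighted total:
  Assignments 51 × 0.09 = 4.59
  Case studies 53 × 0.1 = 5.3
  Term paper 82 × 0.09 = 7.38
  Presentations 67 × 0.05 = 3.35
  Practicals 81.5 × 0.11 = 8.965
  Final exam 51 × 0.21 = 10.71
  Studio work 94 × 0.22 = 20.68
  Written exam 76 × 0.13 = 9.88
Sum = 70.855
Bonus: 70.855 + 2 = 72.855
72.855 is ≥ 71 and < 81 → C

C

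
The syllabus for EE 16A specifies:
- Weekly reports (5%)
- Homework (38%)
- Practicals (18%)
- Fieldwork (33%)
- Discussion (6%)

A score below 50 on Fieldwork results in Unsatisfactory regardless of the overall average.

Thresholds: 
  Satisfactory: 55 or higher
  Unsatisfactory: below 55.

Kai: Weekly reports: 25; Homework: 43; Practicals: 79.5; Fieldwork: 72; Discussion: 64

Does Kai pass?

Satisfactory

Fieldwork score 72 ≥ 50: minimum met.
Weighted total:
  Weekly reports 25 × 0.05 = 1.25
  Homework 43 × 0.38 = 16.34
  Practicals 79.5 × 0.18 = 14.31
  Fieldwork 72 × 0.33 = 23.76
  Discussion 64 × 0.06 = 3.84
Sum = 59.5
59.5 ≥ 55 → Satisfactory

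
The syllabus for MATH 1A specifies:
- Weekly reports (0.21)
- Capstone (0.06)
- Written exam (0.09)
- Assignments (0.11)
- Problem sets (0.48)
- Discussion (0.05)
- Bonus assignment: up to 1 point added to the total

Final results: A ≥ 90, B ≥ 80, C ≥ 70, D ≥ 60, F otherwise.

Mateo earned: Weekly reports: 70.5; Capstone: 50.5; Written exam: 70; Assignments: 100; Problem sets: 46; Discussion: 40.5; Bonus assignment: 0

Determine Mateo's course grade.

Weighted total:
  Weekly reports 70.5 × 0.21 = 14.805
  Capstone 50.5 × 0.06 = 3.03
  Written exam 70 × 0.09 = 6.3
  Assignments 100 × 0.11 = 11
  Problem sets 46 × 0.48 = 22.08
  Discussion 40.5 × 0.05 = 2.025
Sum = 59.24
Bonus assignment: 59.24 + 0 = 59.24
59.24 < 60 → F

F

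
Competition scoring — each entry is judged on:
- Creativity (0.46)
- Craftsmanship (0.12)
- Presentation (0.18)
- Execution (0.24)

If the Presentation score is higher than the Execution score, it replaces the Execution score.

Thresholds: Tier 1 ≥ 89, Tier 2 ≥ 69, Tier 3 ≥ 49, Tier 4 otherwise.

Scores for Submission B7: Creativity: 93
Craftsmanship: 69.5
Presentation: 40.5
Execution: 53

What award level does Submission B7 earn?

Tier 2

Presentation (40.5) ≤ Execution (53), so Execution stays at 53.
Weighted total:
  Creativity 93 × 0.46 = 42.78
  Craftsmanship 69.5 × 0.12 = 8.34
  Presentation 40.5 × 0.18 = 7.29
  Execution 53 × 0.24 = 12.72
Sum = 71.13
71.13 is ≥ 69 and < 89 → Tier 2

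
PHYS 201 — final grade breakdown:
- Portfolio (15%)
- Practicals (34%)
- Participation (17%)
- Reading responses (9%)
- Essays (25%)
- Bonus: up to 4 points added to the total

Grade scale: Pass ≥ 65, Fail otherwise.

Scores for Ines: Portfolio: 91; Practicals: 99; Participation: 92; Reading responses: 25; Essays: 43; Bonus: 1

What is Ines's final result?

Weighted total:
  Portfolio 91 × 0.15 = 13.65
  Practicals 99 × 0.34 = 33.66
  Participation 92 × 0.17 = 15.64
  Reading responses 25 × 0.09 = 2.25
  Essays 43 × 0.25 = 10.75
Sum = 75.95
Bonus: 75.95 + 1 = 76.95
76.95 ≥ 65 → Pass

Pass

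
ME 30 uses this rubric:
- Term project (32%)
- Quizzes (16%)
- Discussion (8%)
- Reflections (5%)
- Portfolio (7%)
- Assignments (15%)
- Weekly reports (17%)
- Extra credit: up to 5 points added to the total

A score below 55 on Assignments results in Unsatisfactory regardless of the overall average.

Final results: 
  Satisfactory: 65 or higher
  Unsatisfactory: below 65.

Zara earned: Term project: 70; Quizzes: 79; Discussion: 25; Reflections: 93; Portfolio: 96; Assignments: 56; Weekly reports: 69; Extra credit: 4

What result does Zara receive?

Satisfactory

Assignments score 56 ≥ 55: minimum met.
Weighted total:
  Term project 70 × 0.32 = 22.4
  Quizzes 79 × 0.16 = 12.64
  Discussion 25 × 0.08 = 2
  Reflections 93 × 0.05 = 4.65
  Portfolio 96 × 0.07 = 6.72
  Assignments 56 × 0.15 = 8.4
  Weekly reports 69 × 0.17 = 11.73
Sum = 68.54
Extra credit: 68.54 + 4 = 72.54
72.54 ≥ 65 → Satisfactory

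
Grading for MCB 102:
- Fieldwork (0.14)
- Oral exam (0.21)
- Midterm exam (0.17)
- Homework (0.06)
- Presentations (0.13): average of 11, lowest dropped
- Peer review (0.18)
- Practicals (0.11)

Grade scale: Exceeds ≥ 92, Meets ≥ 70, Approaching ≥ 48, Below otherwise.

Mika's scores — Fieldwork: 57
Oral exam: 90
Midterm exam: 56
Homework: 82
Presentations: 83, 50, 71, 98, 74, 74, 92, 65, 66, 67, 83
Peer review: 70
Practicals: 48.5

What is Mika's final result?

Presentations: drop 50 → average of remaining 10 = 773/10 = 77.3
Weighted total:
  Fieldwork 57 × 0.14 = 7.98
  Oral exam 90 × 0.21 = 18.9
  Midterm exam 56 × 0.17 = 9.52
  Homework 82 × 0.06 = 4.92
  Presentations 77.3 × 0.13 = 10.049
  Peer review 70 × 0.18 = 12.6
  Practicals 48.5 × 0.11 = 5.335
Sum = 69.304
69.304 is ≥ 48 and < 70 → Approaching

Approaching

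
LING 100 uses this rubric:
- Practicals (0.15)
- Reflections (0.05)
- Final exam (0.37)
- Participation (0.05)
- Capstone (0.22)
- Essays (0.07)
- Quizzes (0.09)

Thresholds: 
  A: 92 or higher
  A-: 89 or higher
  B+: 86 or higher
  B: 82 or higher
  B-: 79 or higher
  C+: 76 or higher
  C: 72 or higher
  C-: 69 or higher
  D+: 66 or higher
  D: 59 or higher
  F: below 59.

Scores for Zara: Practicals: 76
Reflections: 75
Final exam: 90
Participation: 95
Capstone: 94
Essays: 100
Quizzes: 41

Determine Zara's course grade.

B

Weighted total:
  Practicals 76 × 0.15 = 11.4
  Reflections 75 × 0.05 = 3.75
  Final exam 90 × 0.37 = 33.3
  Participation 95 × 0.05 = 4.75
  Capstone 94 × 0.22 = 20.68
  Essays 100 × 0.07 = 7
  Quizzes 41 × 0.09 = 3.69
Sum = 84.57
84.57 is ≥ 82 and < 86 → B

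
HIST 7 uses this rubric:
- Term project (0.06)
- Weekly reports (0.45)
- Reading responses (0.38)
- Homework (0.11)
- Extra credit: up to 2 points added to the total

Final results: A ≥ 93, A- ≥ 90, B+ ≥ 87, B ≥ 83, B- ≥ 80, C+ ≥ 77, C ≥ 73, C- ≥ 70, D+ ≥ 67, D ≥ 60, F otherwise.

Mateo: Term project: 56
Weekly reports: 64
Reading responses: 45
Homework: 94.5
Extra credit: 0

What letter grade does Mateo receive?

Weighted total:
  Term project 56 × 0.06 = 3.36
  Weekly reports 64 × 0.45 = 28.8
  Reading responses 45 × 0.38 = 17.1
  Homework 94.5 × 0.11 = 10.395
Sum = 59.655
Extra credit: 59.655 + 0 = 59.655
59.655 < 60 → F

F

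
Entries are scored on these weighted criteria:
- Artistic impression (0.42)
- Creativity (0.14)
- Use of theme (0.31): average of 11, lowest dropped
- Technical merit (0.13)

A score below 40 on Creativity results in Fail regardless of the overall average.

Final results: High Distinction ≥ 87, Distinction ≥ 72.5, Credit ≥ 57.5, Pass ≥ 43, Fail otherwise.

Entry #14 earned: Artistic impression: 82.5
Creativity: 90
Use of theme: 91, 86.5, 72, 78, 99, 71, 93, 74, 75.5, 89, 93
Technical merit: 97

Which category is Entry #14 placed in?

Use of theme: drop 71 → average of remaining 10 = 851/10 = 85.1
Creativity score 90 ≥ 40: minimum met.
Weighted total:
  Artistic impression 82.5 × 0.42 = 34.65
  Creativity 90 × 0.14 = 12.6
  Use of theme 85.1 × 0.31 = 26.381
  Technical merit 97 × 0.13 = 12.61
Sum = 86.241
86.241 is ≥ 72.5 and < 87 → Distinction

Distinction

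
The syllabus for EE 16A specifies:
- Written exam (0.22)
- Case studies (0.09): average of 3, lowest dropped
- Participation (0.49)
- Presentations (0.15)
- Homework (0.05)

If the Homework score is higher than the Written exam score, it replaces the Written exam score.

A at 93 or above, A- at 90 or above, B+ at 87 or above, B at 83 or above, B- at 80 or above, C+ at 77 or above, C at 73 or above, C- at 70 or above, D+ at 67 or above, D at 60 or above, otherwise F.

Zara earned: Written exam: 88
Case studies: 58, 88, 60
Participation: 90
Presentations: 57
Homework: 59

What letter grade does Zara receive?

Case studies: drop 58 → average of remaining 2 = 148/2 = 74
Homework (59) ≤ Written exam (88), so Written exam stays at 88.
Weighted total:
  Written exam 88 × 0.22 = 19.36
  Case studies 74 × 0.09 = 6.66
  Participation 90 × 0.49 = 44.1
  Presentations 57 × 0.15 = 8.55
  Homework 59 × 0.05 = 2.95
Sum = 81.62
81.62 is ≥ 80 and < 83 → B-

B-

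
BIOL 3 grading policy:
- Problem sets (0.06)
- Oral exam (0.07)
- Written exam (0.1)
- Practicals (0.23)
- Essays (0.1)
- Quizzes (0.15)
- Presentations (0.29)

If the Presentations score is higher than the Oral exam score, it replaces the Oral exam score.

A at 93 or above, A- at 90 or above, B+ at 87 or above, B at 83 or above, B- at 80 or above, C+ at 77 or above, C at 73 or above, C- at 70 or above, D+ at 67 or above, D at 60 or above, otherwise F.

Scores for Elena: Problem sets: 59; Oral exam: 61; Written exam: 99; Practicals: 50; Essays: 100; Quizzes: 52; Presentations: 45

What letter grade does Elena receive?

D

Presentations (45) ≤ Oral exam (61), so Oral exam stays at 61.
Weighted total:
  Problem sets 59 × 0.06 = 3.54
  Oral exam 61 × 0.07 = 4.27
  Written exam 99 × 0.1 = 9.9
  Practicals 50 × 0.23 = 11.5
  Essays 100 × 0.1 = 10
  Quizzes 52 × 0.15 = 7.8
  Presentations 45 × 0.29 = 13.05
Sum = 60.06
60.06 is ≥ 60 and < 67 → D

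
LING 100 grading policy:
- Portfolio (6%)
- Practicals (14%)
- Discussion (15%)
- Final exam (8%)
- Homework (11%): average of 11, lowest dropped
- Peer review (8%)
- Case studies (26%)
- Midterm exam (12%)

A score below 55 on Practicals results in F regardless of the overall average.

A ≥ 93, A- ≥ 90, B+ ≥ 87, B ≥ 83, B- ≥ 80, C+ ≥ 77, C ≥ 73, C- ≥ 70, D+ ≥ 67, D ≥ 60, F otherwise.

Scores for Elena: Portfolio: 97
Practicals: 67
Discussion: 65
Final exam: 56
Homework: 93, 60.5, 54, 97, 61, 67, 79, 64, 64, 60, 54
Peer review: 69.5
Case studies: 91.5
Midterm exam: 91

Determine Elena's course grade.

Homework: drop 54 → average of remaining 10 = 699.5/10 = 69.95
Practicals score 67 ≥ 55: minimum met.
Weighted total:
  Portfolio 97 × 0.06 = 5.82
  Practicals 67 × 0.14 = 9.38
  Discussion 65 × 0.15 = 9.75
  Final exam 56 × 0.08 = 4.48
  Homework 69.95 × 0.11 = 7.6945
  Peer review 69.5 × 0.08 = 5.56
  Case studies 91.5 × 0.26 = 23.79
  Midterm exam 91 × 0.12 = 10.92
Sum = 77.3945
77.3945 is ≥ 77 and < 80 → C+

C+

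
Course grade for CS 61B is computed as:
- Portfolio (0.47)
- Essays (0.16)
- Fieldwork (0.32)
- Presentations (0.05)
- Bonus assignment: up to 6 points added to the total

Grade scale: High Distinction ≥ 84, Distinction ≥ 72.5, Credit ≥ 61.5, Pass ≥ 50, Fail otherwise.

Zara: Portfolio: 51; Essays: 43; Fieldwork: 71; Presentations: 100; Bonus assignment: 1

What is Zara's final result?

Weighted total:
  Portfolio 51 × 0.47 = 23.97
  Essays 43 × 0.16 = 6.88
  Fieldwork 71 × 0.32 = 22.72
  Presentations 100 × 0.05 = 5
Sum = 58.57
Bonus assignment: 58.57 + 1 = 59.57
59.57 is ≥ 50 and < 61.5 → Pass

Pass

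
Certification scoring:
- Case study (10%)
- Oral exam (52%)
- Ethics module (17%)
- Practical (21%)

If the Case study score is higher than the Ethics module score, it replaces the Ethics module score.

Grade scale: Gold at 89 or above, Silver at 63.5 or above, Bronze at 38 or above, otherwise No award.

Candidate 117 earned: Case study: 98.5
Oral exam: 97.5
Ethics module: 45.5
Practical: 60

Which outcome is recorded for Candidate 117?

Case study (98.5) > Ethics module (45.5), so Ethics module counts as 98.5.
Weighted total:
  Case study 98.5 × 0.1 = 9.85
  Oral exam 97.5 × 0.52 = 50.7
  Ethics module 98.5 × 0.17 = 16.745
  Practical 60 × 0.21 = 12.6
Sum = 89.895
89.895 ≥ 89 → Gold

Gold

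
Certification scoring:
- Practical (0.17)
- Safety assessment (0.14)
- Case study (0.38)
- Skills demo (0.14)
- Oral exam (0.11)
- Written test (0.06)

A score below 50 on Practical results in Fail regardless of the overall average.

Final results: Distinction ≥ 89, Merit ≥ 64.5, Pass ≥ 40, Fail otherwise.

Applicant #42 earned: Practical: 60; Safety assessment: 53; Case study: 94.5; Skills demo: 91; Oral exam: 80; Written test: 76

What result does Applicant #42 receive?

Practical score 60 ≥ 50: minimum met.
Weighted total:
  Practical 60 × 0.17 = 10.2
  Safety assessment 53 × 0.14 = 7.42
  Case study 94.5 × 0.38 = 35.91
  Skills demo 91 × 0.14 = 12.74
  Oral exam 80 × 0.11 = 8.8
  Written test 76 × 0.06 = 4.56
Sum = 79.63
79.63 is ≥ 64.5 and < 89 → Merit

Merit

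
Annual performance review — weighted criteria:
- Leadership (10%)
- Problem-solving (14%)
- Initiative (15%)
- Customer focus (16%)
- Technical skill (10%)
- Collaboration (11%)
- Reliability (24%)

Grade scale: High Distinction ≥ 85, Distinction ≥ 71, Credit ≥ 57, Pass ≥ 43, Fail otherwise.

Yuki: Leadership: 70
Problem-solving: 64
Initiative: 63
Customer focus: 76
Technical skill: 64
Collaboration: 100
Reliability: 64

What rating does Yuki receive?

Credit

Weighted total:
  Leadership 70 × 0.1 = 7
  Problem-solving 64 × 0.14 = 8.96
  Initiative 63 × 0.15 = 9.45
  Customer focus 76 × 0.16 = 12.16
  Technical skill 64 × 0.1 = 6.4
  Collaboration 100 × 0.11 = 11
  Reliability 64 × 0.24 = 15.36
Sum = 70.33
70.33 is ≥ 57 and < 71 → Credit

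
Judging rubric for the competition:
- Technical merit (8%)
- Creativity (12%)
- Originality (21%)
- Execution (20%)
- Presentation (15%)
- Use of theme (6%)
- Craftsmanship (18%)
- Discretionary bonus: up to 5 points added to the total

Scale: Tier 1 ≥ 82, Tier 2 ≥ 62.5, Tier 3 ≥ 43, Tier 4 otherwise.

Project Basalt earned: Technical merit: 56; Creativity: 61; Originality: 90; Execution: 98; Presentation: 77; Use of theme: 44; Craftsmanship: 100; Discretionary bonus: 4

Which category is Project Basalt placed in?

Weighted total:
  Technical merit 56 × 0.08 = 4.48
  Creativity 61 × 0.12 = 7.32
  Originality 90 × 0.21 = 18.9
  Execution 98 × 0.2 = 19.6
  Presentation 77 × 0.15 = 11.55
  Use of theme 44 × 0.06 = 2.64
  Craftsmanship 100 × 0.18 = 18
Sum = 82.49
Discretionary bonus: 82.49 + 4 = 86.49
86.49 ≥ 82 → Tier 1

Tier 1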